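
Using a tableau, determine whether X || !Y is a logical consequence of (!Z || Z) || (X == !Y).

Initial set: {((!Z || Z) || (X == !Y)); !(X || !Y)}.
!(X || !Y): α-rule — add !X, !!Y.
((!Z || Z) || (X == !Y)): β-rule — branch into (!Z || Z)  //  (X == !Y).
  branch 1 (add (!Z || Z)):
    (!Z || Z): β-rule — branch into !Z  //  Z.
      branch 1.1 (add !Z):
        ○ open, literals {X=F, Y=T, Z=F}.
      branch 1.2 (add Z):
        ○ open, literals {X=F, Y=T, Z=T}.
  branch 2 (add (X == !Y)):
    (X == !Y): β-rule — branch into X, !Y  //  !X, !!Y.
      branch 2.1 (add X, !Y):
        × closes — contains both X and !X.
      branch 2.2 (add !X, !!Y):
        ○ open, literals {X=F, Y=T}.
1 branch closed, 3 open.
An open branch gives a countermodel: X=F, Y=T, Z=F (unmentioned atoms arbitrary); the premises hold there but the conclusion fails.

No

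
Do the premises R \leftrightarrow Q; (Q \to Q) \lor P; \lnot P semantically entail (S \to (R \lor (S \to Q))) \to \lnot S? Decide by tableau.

Initial set: {(R \leftrightarrow Q); ((Q \to Q) \lor P); \lnot P; \lnot ((S \to (R \lor (S \to Q))) \to \lnot S)}.
\lnot ((S \to (R \lor (S \to Q))) \to \lnot S): α-rule — add (S \to (R \lor (S \to Q))), \lnot \lnot S.
(R \leftrightarrow Q): β-rule — branch into R, Q  //  \lnot R, \lnot Q.
  branch 1 (add R, Q):
    ((Q \to Q) \lor P): β-rule — branch into (Q \to Q)  //  P.
      branch 1.1 (add (Q \to Q)):
        (S \to (R \lor (S \to Q))): β-rule — branch into \lnot S  //  (R \lor (S \to Q)).
          branch 1.1.1 (add \lnot S):
            × closes — contains both S and \lnot S.
          branch 1.1.2 (add (R \lor (S \to Q))):
            (Q \to Q): β-rule — branch into \lnot Q  //  Q.
              branch 1.1.2.1 (add \lnot Q):
                × closes — contains both Q and \lnot Q.
              branch 1.1.2.2 (add Q):
                (R \lor (S \to Q)): β-rule — branch into R  //  (S \to Q).
                  branch 1.1.2.2.1 (add R):
                    ○ open, literals {P=false, Q=true, R=true, S=true}.
                  branch 1.1.2.2.2 (add (S \to Q)):
                    (S \to Q): β-rule — branch into \lnot S  //  Q.
                      branch 1.1.2.2.2.1 (add \lnot S):
                        × closes — contains both S and \lnot S.
                      branch 1.1.2.2.2.2 (add Q):
                        ○ open, literals {P=false, Q=true, R=true, S=true}.
      branch 1.2 (add P):
        × closes — contains both P and \lnot P.
  branch 2 (add \lnot R, \lnot Q):
    ((Q \to Q) \lor P): β-rule — branch into (Q \to Q)  //  P.
      branch 2.1 (add (Q \to Q)):
        (S \to (R \lor (S \to Q))): β-rule — branch into \lnot S  //  (R \lor (S \to Q)).
          branch 2.1.1 (add \lnot S):
            × closes — contains both S and \lnot S.
          branch 2.1.2 (add (R \lor (S \to Q))):
            (Q \to Q): β-rule — branch into \lnot Q  //  Q.
              branch 2.1.2.1 (add \lnot Q):
                (R \lor (S \to Q)): β-rule — branch into R  //  (S \to Q).
                  branch 2.1.2.1.1 (add R):
                    × closes — contains both R and \lnot R.
                  branch 2.1.2.1.2 (add (S \to Q)):
                    (S \to Q): β-rule — branch into \lnot S  //  Q.
                      branch 2.1.2.1.2.1 (add \lnot S):
                        × closes — contains both S and \lnot S.
                      branch 2.1.2.1.2.2 (add Q):
                        × closes — contains both Q and \lnot Q.
              branch 2.1.2.2 (add Q):
                × closes — contains both Q and \lnot Q.
      branch 2.2 (add P):
        × closes — contains both P and \lnot P.
10 branches closed, 2 open.
An open branch gives a countermodel: P=false, Q=true, R=true, S=true (unmentioned atoms arbitrary); the premises hold there but the conclusion fails.

No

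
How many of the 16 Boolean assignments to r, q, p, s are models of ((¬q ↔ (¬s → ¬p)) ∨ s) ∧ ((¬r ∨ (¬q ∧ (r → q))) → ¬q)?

Initial set: {(((¬q ↔ (¬s → ¬p)) ∨ s) ∧ ((¬r ∨ (¬q ∧ (r → q))) → ¬q))}.
(((¬q ↔ (¬s → ¬p)) ∨ s) ∧ ((¬r ∨ (¬q ∧ (r → q))) → ¬q)): α-rule — add ((¬q ↔ (¬s → ¬p)) ∨ s), ((¬r ∨ (¬q ∧ (r → q))) → ¬q).
((¬q ↔ (¬s → ¬p)) ∨ s): β-rule — branch into (¬q ↔ (¬s → ¬p))  //  s.
  branch 1 (add (¬q ↔ (¬s → ¬p))):
    ((¬r ∨ (¬q ∧ (r → q))) → ¬q): β-rule — branch into ¬(¬r ∨ (¬q ∧ (r → q)))  //  ¬q.
      branch 1.1 (add ¬(¬r ∨ (¬q ∧ (r → q)))):
        ¬(¬r ∨ (¬q ∧ (r → q))): α-rule — add ¬¬r, ¬(¬q ∧ (r → q)).
        (¬q ↔ (¬s → ¬p)): β-rule — branch into ¬q, (¬s → ¬p)  //  ¬¬q, ¬(¬s → ¬p).
          branch 1.1.1 (add ¬q, (¬s → ¬p)):
            ¬(¬q ∧ (r → q)): β-rule — branch into ¬¬q  //  ¬(r → q).
              branch 1.1.1.1 (add ¬¬q):
                × closes — contains both q and ¬q.
              branch 1.1.1.2 (add ¬(r → q)):
                ¬(r → q): α-rule — add r, ¬q.
                (¬s → ¬p): β-rule — branch into ¬¬s  //  ¬p.
                  branch 1.1.1.2.1 (add ¬¬s):
                    ○ open, literals {q=false, r=true, s=true}.
                  branch 1.1.1.2.2 (add ¬p):
                    ○ open, literals {p=false, q=false, r=true}.
          branch 1.1.2 (add ¬¬q, ¬(¬s → ¬p)):
            ¬(¬s → ¬p): α-rule — add ¬s, ¬¬p.
            ¬(¬q ∧ (r → q)): β-rule — branch into ¬¬q  //  ¬(r → q).
              branch 1.1.2.1 (add ¬¬q):
                ○ open, literals {p=true, q=true, r=true, s=false}.
              branch 1.1.2.2 (add ¬(r → q)):
                ¬(r → q): α-rule — add r, ¬q.
                × closes — contains both q and ¬q.
      branch 1.2 (add ¬q):
        (¬q ↔ (¬s → ¬p)): β-rule — branch into ¬q, (¬s → ¬p)  //  ¬¬q, ¬(¬s → ¬p).
          branch 1.2.1 (add ¬q, (¬s → ¬p)):
            (¬s → ¬p): β-rule — branch into ¬¬s  //  ¬p.
              branch 1.2.1.1 (add ¬¬s):
                ○ open, literals {q=false, s=true}.
              branch 1.2.1.2 (add ¬p):
                ○ open, literals {p=false, q=false}.
          branch 1.2.2 (add ¬¬q, ¬(¬s → ¬p)):
            × closes — contains both q and ¬q.
  branch 2 (add s):
    ((¬r ∨ (¬q ∧ (r → q))) → ¬q): β-rule — branch into ¬(¬r ∨ (¬q ∧ (r → q)))  //  ¬q.
      branch 2.1 (add ¬(¬r ∨ (¬q ∧ (r → q)))):
        ¬(¬r ∨ (¬q ∧ (r → q))): α-rule — add ¬¬r, ¬(¬q ∧ (r → q)).
        ¬(¬q ∧ (r → q)): β-rule — branch into ¬¬q  //  ¬(r → q).
          branch 2.1.1 (add ¬¬q):
            ○ open, literals {q=true, r=true, s=true}.
          branch 2.1.2 (add ¬(r → q)):
            ¬(r → q): α-rule — add r, ¬q.
            ○ open, literals {q=false, r=true, s=true}.
      branch 2.2 (add ¬q):
        ○ open, literals {q=false, s=true}.
3 branches closed, 8 open.
Each open branch fixes some atoms; the unmentioned ones are free. Counting distinct full assignments: branch {q=false, r=true, s=true} (p) contributes 2 new; branch {p=false, q=false, r=true} (s) contributes 1 new; branch {p=true, q=true, r=true, s=false} (none free) contributes 1 new; branch {q=false, s=true} (r, p) contributes 2 new; branch {p=false, q=false} (r, s) contributes 1 new; branch {q=true, r=true, s=true} (p) contributes 2 new; branch {q=false, r=true, s=true} (p) contributes 0 new; branch {q=false, s=true} (r, p) contributes 0 new. Total: 9.

9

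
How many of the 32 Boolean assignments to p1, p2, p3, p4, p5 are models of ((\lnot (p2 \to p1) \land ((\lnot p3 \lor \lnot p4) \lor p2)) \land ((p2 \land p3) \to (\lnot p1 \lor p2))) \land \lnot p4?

4

Initial set: {(((\lnot (p2 \to p1) \land ((\lnot p3 \lor \lnot p4) \lor p2)) \land ((p2 \land p3) \to (\lnot p1 \lor p2))) \land \lnot p4)}.
(((\lnot (p2 \to p1) \land ((\lnot p3 \lor \lnot p4) \lor p2)) \land ((p2 \land p3) \to (\lnot p1 \lor p2))) \land \lnot p4): α-rule — add ((\lnot (p2 \to p1) \land ((\lnot p3 \lor \lnot p4) \lor p2)) \land ((p2 \land p3) \to (\lnot p1 \lor p2))), \lnot p4.
((\lnot (p2 \to p1) \land ((\lnot p3 \lor \lnot p4) \lor p2)) \land ((p2 \land p3) \to (\lnot p1 \lor p2))): α-rule — add (\lnot (p2 \to p1) \land ((\lnot p3 \lor \lnot p4) \lor p2)), ((p2 \land p3) \to (\lnot p1 \lor p2)).
(\lnot (p2 \to p1) \land ((\lnot p3 \lor \lnot p4) \lor p2)): α-rule — add \lnot (p2 \to p1), ((\lnot p3 \lor \lnot p4) \lor p2).
\lnot (p2 \to p1): α-rule — add p2, \lnot p1.
((p2 \land p3) \to (\lnot p1 \lor p2)): β-rule — branch into \lnot (p2 \land p3)  //  (\lnot p1 \lor p2).
  branch 1 (add \lnot (p2 \land p3)):
    ((\lnot p3 \lor \lnot p4) \lor p2): β-rule — branch into (\lnot p3 \lor \lnot p4)  //  p2.
      branch 1.1 (add (\lnot p3 \lor \lnot p4)):
        \lnot (p2 \land p3): β-rule — branch into \lnot p2  //  \lnot p3.
          branch 1.1.1 (add \lnot p2):
            × closes — contains both p2 and \lnot p2.
          branch 1.1.2 (add \lnot p3):
            (\lnot p3 \lor \lnot p4): β-rule — branch into \lnot p3  //  \lnot p4.
              branch 1.1.2.1 (add \lnot p3):
                ○ open, literals {p1=false, p2=true, p3=false, p4=false}.
              branch 1.1.2.2 (add \lnot p4):
                ○ open, literals {p1=false, p2=true, p3=false, p4=false}.
      branch 1.2 (add p2):
        \lnot (p2 \land p3): β-rule — branch into \lnot p2  //  \lnot p3.
          branch 1.2.1 (add \lnot p2):
            × closes — contains both p2 and \lnot p2.
          branch 1.2.2 (add \lnot p3):
            ○ open, literals {p1=false, p2=true, p3=false, p4=false}.
  branch 2 (add (\lnot p1 \lor p2)):
    ((\lnot p3 \lor \lnot p4) \lor p2): β-rule — branch into (\lnot p3 \lor \lnot p4)  //  p2.
      branch 2.1 (add (\lnot p3 \lor \lnot p4)):
        (\lnot p1 \lor p2): β-rule — branch into \lnot p1  //  p2.
          branch 2.1.1 (add \lnot p1):
            (\lnot p3 \lor \lnot p4): β-rule — branch into \lnot p3  //  \lnot p4.
              branch 2.1.1.1 (add \lnot p3):
                ○ open, literals {p1=false, p2=true, p3=false, p4=false}.
              branch 2.1.1.2 (add \lnot p4):
                ○ open, literals {p1=false, p2=true, p4=false}.
          branch 2.1.2 (add p2):
            (\lnot p3 \lor \lnot p4): β-rule — branch into \lnot p3  //  \lnot p4.
              branch 2.1.2.1 (add \lnot p3):
                ○ open, literals {p1=false, p2=true, p3=false, p4=false}.
              branch 2.1.2.2 (add \lnot p4):
                ○ open, literals {p1=false, p2=true, p4=false}.
      branch 2.2 (add p2):
        (\lnot p1 \lor p2): β-rule — branch into \lnot p1  //  p2.
          branch 2.2.1 (add \lnot p1):
            ○ open, literals {p1=false, p2=true, p4=false}.
          branch 2.2.2 (add p2):
            ○ open, literals {p1=false, p2=true, p4=false}.
2 branches closed, 9 open.
Each open branch fixes some atoms; the unmentioned ones are free. Counting distinct full assignments: branch {p1=false, p2=true, p3=false, p4=false} (p5) contributes 2 new; branch {p1=false, p2=true, p3=false, p4=false} (p5) contributes 0 new; branch {p1=false, p2=true, p3=false, p4=false} (p5) contributes 0 new; branch {p1=false, p2=true, p3=false, p4=false} (p5) contributes 0 new; branch {p1=false, p2=true, p4=false} (p3, p5) contributes 2 new; branch {p1=false, p2=true, p3=false, p4=false} (p5) contributes 0 new; branch {p1=false, p2=true, p4=false} (p3, p5) contributes 0 new; branch {p1=false, p2=true, p4=false} (p3, p5) contributes 0 new; branch {p1=false, p2=true, p4=false} (p3, p5) contributes 0 new. Total: 4.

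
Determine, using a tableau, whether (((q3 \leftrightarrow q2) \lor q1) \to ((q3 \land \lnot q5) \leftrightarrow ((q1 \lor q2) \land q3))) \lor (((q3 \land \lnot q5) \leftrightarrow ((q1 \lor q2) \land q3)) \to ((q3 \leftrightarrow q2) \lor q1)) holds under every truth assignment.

Assume the negation and expand:
Initial set: {\lnot ((((q3 \leftrightarrow q2) \lor q1) \to ((q3 \land \lnot q5) \leftrightarrow ((q1 \lor q2) \land q3))) \lor (((q3 \land \lnot q5) \leftrightarrow ((q1 \lor q2) \land q3)) \to ((q3 \leftrightarrow q2) \lor q1)))}.
\lnot ((((q3 \leftrightarrow q2) \lor q1) \to ((q3 \land \lnot q5) \leftrightarrow ((q1 \lor q2) \land q3))) \lor (((q3 \land \lnot q5) \leftrightarrow ((q1 \lor q2) \land q3)) \to ((q3 \leftrightarrow q2) \lor q1))): α-rule — add \lnot (((q3 \leftrightarrow q2) \lor q1) \to ((q3 \land \lnot q5) \leftrightarrow ((q1 \lor q2) \land q3))), \lnot (((q3 \land \lnot q5) \leftrightarrow ((q1 \lor q2) \land q3)) \to ((q3 \leftrightarrow q2) \lor q1)).
\lnot (((q3 \leftrightarrow q2) \lor q1) \to ((q3 \land \lnot q5) \leftrightarrow ((q1 \lor q2) \land q3))): α-rule — add ((q3 \leftrightarrow q2) \lor q1), \lnot ((q3 \land \lnot q5) \leftrightarrow ((q1 \lor q2) \land q3)).
\lnot (((q3 \land \lnot q5) \leftrightarrow ((q1 \lor q2) \land q3)) \to ((q3 \leftrightarrow q2) \lor q1)): α-rule — add ((q3 \land \lnot q5) \leftrightarrow ((q1 \lor q2) \land q3)), \lnot ((q3 \leftrightarrow q2) \lor q1).
\lnot ((q3 \leftrightarrow q2) \lor q1): α-rule — add \lnot (q3 \leftrightarrow q2), \lnot q1.
((q3 \leftrightarrow q2) \lor q1): β-rule — branch into (q3 \leftrightarrow q2)  //  q1.
  branch 1 (add (q3 \leftrightarrow q2)):
    \lnot ((q3 \land \lnot q5) \leftrightarrow ((q1 \lor q2) \land q3)): β-rule — branch into (q3 \land \lnot q5), \lnot ((q1 \lor q2) \land q3)  //  \lnot (q3 \land \lnot q5), ((q1 \lor q2) \land q3).
      branch 1.1 (add (q3 \land \lnot q5), \lnot ((q1 \lor q2) \land q3)):
        (q3 \land \lnot q5): α-rule — add q3, \lnot q5.
        ((q3 \land \lnot q5) \leftrightarrow ((q1 \lor q2) \land q3)): β-rule — branch into (q3 \land \lnot q5), ((q1 \lor q2) \land q3)  //  \lnot (q3 \land \lnot q5), \lnot ((q1 \lor q2) \land q3).
          branch 1.1.1 (add (q3 \land \lnot q5), ((q1 \lor q2) \land q3)):
            (q3 \land \lnot q5): α-rule — add q3, \lnot q5.
            ((q1 \lor q2) \land q3): α-rule — add (q1 \lor q2), q3.
            \lnot (q3 \leftrightarrow q2): β-rule — branch into q3, \lnot q2  //  \lnot q3, q2.
              branch 1.1.1.1 (add q3, \lnot q2):
                (q3 \leftrightarrow q2): β-rule — branch into q3, q2  //  \lnot q3, \lnot q2.
                  branch 1.1.1.1.1 (add q3, q2):
                    × closes — contains both q2 and \lnot q2.
                  branch 1.1.1.1.2 (add \lnot q3, \lnot q2):
                    × closes — contains both q3 and \lnot q3.
              branch 1.1.1.2 (add \lnot q3, q2):
                × closes — contains both q3 and \lnot q3.
          branch 1.1.2 (add \lnot (q3 \land \lnot q5), \lnot ((q1 \lor q2) \land q3)):
            \lnot (q3 \leftrightarrow q2): β-rule — branch into q3, \lnot q2  //  \lnot q3, q2.
              branch 1.1.2.1 (add q3, \lnot q2):
                (q3 \leftrightarrow q2): β-rule — branch into q3, q2  //  \lnot q3, \lnot q2.
                  branch 1.1.2.1.1 (add q3, q2):
                    × closes — contains both q2 and \lnot q2.
                  branch 1.1.2.1.2 (add \lnot q3, \lnot q2):
                    × closes — contains both q3 and \lnot q3.
              branch 1.1.2.2 (add \lnot q3, q2):
                × closes — contains both q3 and \lnot q3.
      branch 1.2 (add \lnot (q3 \land \lnot q5), ((q1 \lor q2) \land q3)):
        ((q1 \lor q2) \land q3): α-rule — add (q1 \lor q2), q3.
        ((q3 \land \lnot q5) \leftrightarrow ((q1 \lor q2) \land q3)): β-rule — branch into (q3 \land \lnot q5), ((q1 \lor q2) \land q3)  //  \lnot (q3 \land \lnot q5), \lnot ((q1 \lor q2) \land q3).
          branch 1.2.1 (add (q3 \land \lnot q5), ((q1 \lor q2) \land q3)):
            (q3 \land \lnot q5): α-rule — add q3, \lnot q5.
            ((q1 \lor q2) \land q3): α-rule — add (q1 \lor q2), q3.
            \lnot (q3 \leftrightarrow q2): β-rule — branch into q3, \lnot q2  //  \lnot q3, q2.
              branch 1.2.1.1 (add q3, \lnot q2):
                (q3 \leftrightarrow q2): β-rule — branch into q3, q2  //  \lnot q3, \lnot q2.
                  branch 1.2.1.1.1 (add q3, q2):
                    × closes — contains both q2 and \lnot q2.
                  branch 1.2.1.1.2 (add \lnot q3, \lnot q2):
                    × closes — contains both q3 and \lnot q3.
              branch 1.2.1.2 (add \lnot q3, q2):
                × closes — contains both q3 and \lnot q3.
          branch 1.2.2 (add \lnot (q3 \land \lnot q5), \lnot ((q1 \lor q2) \land q3)):
            \lnot (q3 \leftrightarrow q2): β-rule — branch into q3, \lnot q2  //  \lnot q3, q2.
              branch 1.2.2.1 (add q3, \lnot q2):
                (q3 \leftrightarrow q2): β-rule — branch into q3, q2  //  \lnot q3, \lnot q2.
                  branch 1.2.2.1.1 (add q3, q2):
                    × closes — contains both q2 and \lnot q2.
                  branch 1.2.2.1.2 (add \lnot q3, \lnot q2):
                    × closes — contains both q3 and \lnot q3.
              branch 1.2.2.2 (add \lnot q3, q2):
                × closes — contains both q3 and \lnot q3.
  branch 2 (add q1):
    × closes — contains both q1 and \lnot q1.
All 13 branches close.
Every branch closed, so the negation is unsatisfiable and the formula is valid.

Valid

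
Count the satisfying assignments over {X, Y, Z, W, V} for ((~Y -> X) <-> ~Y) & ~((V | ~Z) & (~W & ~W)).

5

Initial set: {T (((~Y -> X) <-> ~Y) & ~((V | ~Z) & (~W & ~W)))}.
T (((~Y -> X) <-> ~Y) & ~((V | ~Z) & (~W & ~W))): α-rule — add T ((~Y -> X) <-> ~Y), T ~((V | ~Z) & (~W & ~W)).
T ((~Y -> X) <-> ~Y): β-rule — branch into T (~Y -> X), T ~Y  //  F (~Y -> X), F ~Y.
  branch 1 (add T (~Y -> X), T ~Y):
    T ~((V | ~Z) & (~W & ~W)): β-rule — branch into F (V | ~Z)  //  F (~W & ~W).
      branch 1.1 (add F (V | ~Z)):
        F (V | ~Z): α-rule — add F V, F ~Z.
        T (~Y -> X): β-rule — branch into F ~Y  //  T X.
          branch 1.1.1 (add F ~Y):
            × closes — contains both Y and ~Y.
          branch 1.1.2 (add T X):
            ○ open, literals {V=false, X=true, Y=false, Z=true}.
      branch 1.2 (add F (~W & ~W)):
        T (~Y -> X): β-rule — branch into F ~Y  //  T X.
          branch 1.2.1 (add F ~Y):
            × closes — contains both Y and ~Y.
          branch 1.2.2 (add T X):
            F (~W & ~W): β-rule — branch into F ~W  //  F ~W.
              branch 1.2.2.1 (add F ~W):
                ○ open, literals {W=true, X=true, Y=false}.
              branch 1.2.2.2 (add F ~W):
                ○ open, literals {W=true, X=true, Y=false}.
  branch 2 (add F (~Y -> X), F ~Y):
    F (~Y -> X): α-rule — add T ~Y, F X.
    × closes — contains both Y and ~Y.
3 branches closed, 3 open.
Each open branch fixes some atoms; the unmentioned ones are free. Counting distinct full assignments: branch {V=false, X=true, Y=false, Z=true} (W) contributes 2 new; branch {W=true, X=true, Y=false} (Z, V) contributes 3 new; branch {W=true, X=true, Y=false} (Z, V) contributes 0 new. Total: 5.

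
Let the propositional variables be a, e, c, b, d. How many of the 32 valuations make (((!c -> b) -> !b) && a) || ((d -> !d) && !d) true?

20

Initial set: {T ((((!c -> b) -> !b) && a) || ((d -> !d) && !d))}.
T ((((!c -> b) -> !b) && a) || ((d -> !d) && !d)): β-rule — branch into T (((!c -> b) -> !b) && a)  //  T ((d -> !d) && !d).
  branch 1 (add T (((!c -> b) -> !b) && a)):
    T (((!c -> b) -> !b) && a): α-rule — add T ((!c -> b) -> !b), T a.
    T ((!c -> b) -> !b): β-rule — branch into F (!c -> b)  //  T !b.
      branch 1.1 (add F (!c -> b)):
        F (!c -> b): α-rule — add T !c, F b.
        ○ open, literals {a=1, b=0, c=0}.
      branch 1.2 (add T !b):
        ○ open, literals {a=1, b=0}.
  branch 2 (add T ((d -> !d) && !d)):
    T ((d -> !d) && !d): α-rule — add T (d -> !d), T !d.
    T (d -> !d): β-rule — branch into F d  //  T !d.
      branch 2.1 (add F d):
        ○ open, literals {d=0}.
      branch 2.2 (add T !d):
        ○ open, literals {d=0}.
0 branches closed, 4 open.
Each open branch fixes some atoms; the unmentioned ones are free. Counting distinct full assignments: branch {a=1, b=0, c=0} (e, d) contributes 4 new; branch {a=1, b=0} (e, c, d) contributes 4 new; branch {d=0} (a, e, c, b) contributes 12 new; branch {d=0} (a, e, c, b) contributes 0 new. Total: 20.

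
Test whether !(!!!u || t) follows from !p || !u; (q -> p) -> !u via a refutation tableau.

Initial set: {T (!p || !u); T ((q -> p) -> !u); F !(!!!u || t)}.
T (!p || !u): β-rule — branch into T !p  //  T !u.
  branch 1 (add T !p):
    T ((q -> p) -> !u): β-rule — branch into F (q -> p)  //  T !u.
      branch 1.1 (add F (q -> p)):
        F (q -> p): α-rule — add T q, F p.
        F !(!!!u || t): β-rule — branch into T !!!u  //  T t.
          branch 1.1.1 (add T !!!u):
            T !!!u: drop double negation, giving T !u.
            ○ open, literals {p=false, q=true, u=false}.
          branch 1.1.2 (add T t):
            ○ open, literals {p=false, q=true, t=true}.
      branch 1.2 (add T !u):
        F !(!!!u || t): β-rule — branch into T !!!u  //  T t.
          branch 1.2.1 (add T !!!u):
            T !!!u: drop double negation, giving T !u.
            ○ open, literals {p=false, u=false}.
          branch 1.2.2 (add T t):
            ○ open, literals {p=false, t=true, u=false}.
  branch 2 (add T !u):
    T ((q -> p) -> !u): β-rule — branch into F (q -> p)  //  T !u.
      branch 2.1 (add F (q -> p)):
        F (q -> p): α-rule — add T q, F p.
        F !(!!!u || t): β-rule — branch into T !!!u  //  T t.
          branch 2.1.1 (add T !!!u):
            T !!!u: drop double negation, giving T !u.
            ○ open, literals {p=false, q=true, u=false}.
          branch 2.1.2 (add T t):
            ○ open, literals {p=false, q=true, t=true, u=false}.
      branch 2.2 (add T !u):
        F !(!!!u || t): β-rule — branch into T !!!u  //  T t.
          branch 2.2.1 (add T !!!u):
            T !!!u: drop double negation, giving T !u.
            ○ open, literals {u=false}.
          branch 2.2.2 (add T t):
            ○ open, literals {t=true, u=false}.
0 branches closed, 8 open.
An open branch gives a countermodel: p=false, q=true, u=false (unmentioned atoms arbitrary); the premises hold there but the conclusion fails.

No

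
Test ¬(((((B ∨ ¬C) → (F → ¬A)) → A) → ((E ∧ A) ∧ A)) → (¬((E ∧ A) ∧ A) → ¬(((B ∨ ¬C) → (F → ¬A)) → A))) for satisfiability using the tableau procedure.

Unsatisfiable

Initial set: {¬(((((B ∨ ¬C) → (F → ¬A)) → A) → ((E ∧ A) ∧ A)) → (¬((E ∧ A) ∧ A) → ¬(((B ∨ ¬C) → (F → ¬A)) → A)))}.
¬(((((B ∨ ¬C) → (F → ¬A)) → A) → ((E ∧ A) ∧ A)) → (¬((E ∧ A) ∧ A) → ¬(((B ∨ ¬C) → (F → ¬A)) → A))): α-rule — add ((((B ∨ ¬C) → (F → ¬A)) → A) → ((E ∧ A) ∧ A)), ¬(¬((E ∧ A) ∧ A) → ¬(((B ∨ ¬C) → (F → ¬A)) → A)).
¬(¬((E ∧ A) ∧ A) → ¬(((B ∨ ¬C) → (F → ¬A)) → A)): α-rule — add ¬((E ∧ A) ∧ A), ¬¬(((B ∨ ¬C) → (F → ¬A)) → A).
((((B ∨ ¬C) → (F → ¬A)) → A) → ((E ∧ A) ∧ A)): β-rule — branch into ¬(((B ∨ ¬C) → (F → ¬A)) → A)  //  ((E ∧ A) ∧ A).
  branch 1 (add ¬(((B ∨ ¬C) → (F → ¬A)) → A)):
    ¬(((B ∨ ¬C) → (F → ¬A)) → A): α-rule — add ((B ∨ ¬C) → (F → ¬A)), ¬A.
    ¬((E ∧ A) ∧ A): β-rule — branch into ¬(E ∧ A)  //  ¬A.
      branch 1.1 (add ¬(E ∧ A)):
        ¬¬(((B ∨ ¬C) → (F → ¬A)) → A): β-rule — branch into ¬((B ∨ ¬C) → (F → ¬A))  //  A.
          branch 1.1.1 (add ¬((B ∨ ¬C) → (F → ¬A))):
            ¬((B ∨ ¬C) → (F → ¬A)): α-rule — add (B ∨ ¬C), ¬(F → ¬A).
            ¬(F → ¬A): α-rule — add F, ¬¬A.
            × closes — contains both A and ¬A.
          branch 1.1.2 (add A):
            × closes — contains both A and ¬A.
      branch 1.2 (add ¬A):
        ¬¬(((B ∨ ¬C) → (F → ¬A)) → A): β-rule — branch into ¬((B ∨ ¬C) → (F → ¬A))  //  A.
          branch 1.2.1 (add ¬((B ∨ ¬C) → (F → ¬A))):
            ¬((B ∨ ¬C) → (F → ¬A)): α-rule — add (B ∨ ¬C), ¬(F → ¬A).
            ¬(F → ¬A): α-rule — add F, ¬¬A.
            × closes — contains both A and ¬A.
          branch 1.2.2 (add A):
            × closes — contains both A and ¬A.
  branch 2 (add ((E ∧ A) ∧ A)):
    ((E ∧ A) ∧ A): α-rule — add (E ∧ A), A.
    (E ∧ A): α-rule — add E, A.
    ¬((E ∧ A) ∧ A): β-rule — branch into ¬(E ∧ A)  //  ¬A.
      branch 2.1 (add ¬(E ∧ A)):
        ¬¬(((B ∨ ¬C) → (F → ¬A)) → A): β-rule — branch into ¬((B ∨ ¬C) → (F → ¬A))  //  A.
          branch 2.1.1 (add ¬((B ∨ ¬C) → (F → ¬A))):
            ¬((B ∨ ¬C) → (F → ¬A)): α-rule — add (B ∨ ¬C), ¬(F → ¬A).
            ¬(F → ¬A): α-rule — add F, ¬¬A.
            ¬(E ∧ A): β-rule — branch into ¬E  //  ¬A.
              branch 2.1.1.1 (add ¬E):
                × closes — contains both E and ¬E.
              branch 2.1.1.2 (add ¬A):
                × closes — contains both A and ¬A.
          branch 2.1.2 (add A):
            ¬(E ∧ A): β-rule — branch into ¬E  //  ¬A.
              branch 2.1.2.1 (add ¬E):
                × closes — contains both E and ¬E.
              branch 2.1.2.2 (add ¬A):
                × closes — contains both A and ¬A.
      branch 2.2 (add ¬A):
        × closes — contains both A and ¬A.
All 9 branches close.
Every branch closed; the formula is unsatisfiable.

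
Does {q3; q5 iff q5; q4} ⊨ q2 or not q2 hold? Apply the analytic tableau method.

Yes

Initial set: {q3; (q5 iff q5); q4; not (q2 or not q2)}.
not (q2 or not q2): α-rule — add not q2, not not q2.
× closes — contains both q2 and not q2.
All 1 branch closes.
Every branch closed, so the premises entail the conclusion.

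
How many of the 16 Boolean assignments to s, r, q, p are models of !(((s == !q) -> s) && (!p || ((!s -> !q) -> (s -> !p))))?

Initial set: {!(((s == !q) -> s) && (!p || ((!s -> !q) -> (s -> !p))))}.
!(((s == !q) -> s) && (!p || ((!s -> !q) -> (s -> !p)))): β-rule — branch into !((s == !q) -> s)  //  !(!p || ((!s -> !q) -> (s -> !p))).
  branch 1 (add !((s == !q) -> s)):
    !((s == !q) -> s): α-rule — add (s == !q), !s.
    (s == !q): β-rule — branch into s, !q  //  !s, !!q.
      branch 1.1 (add s, !q):
        × closes — contains both s and !s.
      branch 1.2 (add !s, !!q):
        ○ open, literals {q=true, s=false}.
  branch 2 (add !(!p || ((!s -> !q) -> (s -> !p)))):
    !(!p || ((!s -> !q) -> (s -> !p))): α-rule — add !!p, !((!s -> !q) -> (s -> !p)).
    !((!s -> !q) -> (s -> !p)): α-rule — add (!s -> !q), !(s -> !p).
    !(s -> !p): α-rule — add s, !!p.
    (!s -> !q): β-rule — branch into !!s  //  !q.
      branch 2.1 (add !!s):
        ○ open, literals {p=true, s=true}.
      branch 2.2 (add !q):
        ○ open, literals {p=true, q=false, s=true}.
1 branch closed, 3 open.
Each open branch fixes some atoms; the unmentioned ones are free. Counting distinct full assignments: branch {q=true, s=false} (r, p) contributes 4 new; branch {p=true, s=true} (r, q) contributes 4 new; branch {p=true, q=false, s=true} (r) contributes 0 new. Total: 8.

8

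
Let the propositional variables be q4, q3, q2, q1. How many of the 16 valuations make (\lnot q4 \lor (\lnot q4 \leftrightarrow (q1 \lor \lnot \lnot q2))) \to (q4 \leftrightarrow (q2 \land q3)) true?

12

Initial set: {((\lnot q4 \lor (\lnot q4 \leftrightarrow (q1 \lor \lnot \lnot q2))) \to (q4 \leftrightarrow (q2 \land q3)))}.
((\lnot q4 \lor (\lnot q4 \leftrightarrow (q1 \lor \lnot \lnot q2))) \to (q4 \leftrightarrow (q2 \land q3))): β-rule — branch into \lnot (\lnot q4 \lor (\lnot q4 \leftrightarrow (q1 \lor \lnot \lnot q2)))  //  (q4 \leftrightarrow (q2 \land q3)).
  branch 1 (add \lnot (\lnot q4 \lor (\lnot q4 \leftrightarrow (q1 \lor \lnot \lnot q2)))):
    \lnot (\lnot q4 \lor (\lnot q4 \leftrightarrow (q1 \lor \lnot \lnot q2))): α-rule — add \lnot \lnot q4, \lnot (\lnot q4 \leftrightarrow (q1 \lor \lnot \lnot q2)).
    \lnot (\lnot q4 \leftrightarrow (q1 \lor \lnot \lnot q2)): β-rule — branch into \lnot q4, \lnot (q1 \lor \lnot \lnot q2)  //  \lnot \lnot q4, (q1 \lor \lnot \lnot q2).
      branch 1.1 (add \lnot q4, \lnot (q1 \lor \lnot \lnot q2)):
        × closes — contains both q4 and \lnot q4.
      branch 1.2 (add \lnot \lnot q4, (q1 \lor \lnot \lnot q2)):
        (q1 \lor \lnot \lnot q2): β-rule — branch into q1  //  \lnot \lnot q2.
          branch 1.2.1 (add q1):
            ○ open, literals {q1=T, q4=T}.
          branch 1.2.2 (add \lnot \lnot q2):
            \lnot \lnot q2: drop double negation, giving q2.
            ○ open, literals {q2=T, q4=T}.
  branch 2 (add (q4 \leftrightarrow (q2 \land q3))):
    (q4 \leftrightarrow (q2 \land q3)): β-rule — branch into q4, (q2 \land q3)  //  \lnot q4, \lnot (q2 \land q3).
      branch 2.1 (add q4, (q2 \land q3)):
        (q2 \land q3): α-rule — add q2, q3.
        ○ open, literals {q2=T, q3=T, q4=T}.
      branch 2.2 (add \lnot q4, \lnot (q2 \land q3)):
        \lnot (q2 \land q3): β-rule — branch into \lnot q2  //  \lnot q3.
          branch 2.2.1 (add \lnot q2):
            ○ open, literals {q2=F, q4=F}.
          branch 2.2.2 (add \lnot q3):
            ○ open, literals {q3=F, q4=F}.
1 branch closed, 5 open.
Each open branch fixes some atoms; the unmentioned ones are free. Counting distinct full assignments: branch {q1=T, q4=T} (q3, q2) contributes 4 new; branch {q2=T, q4=T} (q3, q1) contributes 2 new; branch {q2=T, q3=T, q4=T} (q1) contributes 0 new; branch {q2=F, q4=F} (q3, q1) contributes 4 new; branch {q3=F, q4=F} (q2, q1) contributes 2 new. Total: 12.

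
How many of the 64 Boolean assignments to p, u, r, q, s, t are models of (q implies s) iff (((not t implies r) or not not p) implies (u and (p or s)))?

34

Initial set: {((q implies s) iff (((not t implies r) or not not p) implies (u and (p or s))))}.
((q implies s) iff (((not t implies r) or not not p) implies (u and (p or s)))): β-rule — branch into (q implies s), (((not t implies r) or not not p) implies (u and (p or s)))  //  not (q implies s), not (((not t implies r) or not not p) implies (u and (p or s))).
  branch 1 (add (q implies s), (((not t implies r) or not not p) implies (u and (p or s)))):
    (q implies s): β-rule — branch into not q  //  s.
      branch 1.1 (add not q):
        (((not t implies r) or not not p) implies (u and (p or s))): β-rule — branch into not ((not t implies r) or not not p)  //  (u and (p or s)).
          branch 1.1.1 (add not ((not t implies r) or not not p)):
            not ((not t implies r) or not not p): α-rule — add not (not t implies r), not not not p.
            not (not t implies r): α-rule — add not t, not r.
            not not not p: drop double negation, giving not p.
            ○ open, literals {p=false, q=false, r=false, t=false}.
          branch 1.1.2 (add (u and (p or s))):
            (u and (p or s)): α-rule — add u, (p or s).
            (p or s): β-rule — branch into p  //  s.
              branch 1.1.2.1 (add p):
                ○ open, literals {p=true, q=false, u=true}.
              branch 1.1.2.2 (add s):
                ○ open, literals {q=false, s=true, u=true}.
      branch 1.2 (add s):
        (((not t implies r) or not not p) implies (u and (p or s))): β-rule — branch into not ((not t implies r) or not not p)  //  (u and (p or s)).
          branch 1.2.1 (add not ((not t implies r) or not not p)):
            not ((not t implies r) or not not p): α-rule — add not (not t implies r), not not not p.
            not (not t implies r): α-rule — add not t, not r.
            not not not p: drop double negation, giving not p.
            ○ open, literals {p=false, r=false, s=true, t=false}.
          branch 1.2.2 (add (u and (p or s))):
            (u and (p or s)): α-rule — add u, (p or s).
            (p or s): β-rule — branch into p  //  s.
              branch 1.2.2.1 (add p):
                ○ open, literals {p=true, s=true, u=true}.
              branch 1.2.2.2 (add s):
                ○ open, literals {s=true, u=true}.
  branch 2 (add not (q implies s), not (((not t implies r) or not not p) implies (u and (p or s)))):
    not (q implies s): α-rule — add q, not s.
    not (((not t implies r) or not not p) implies (u and (p or s))): α-rule — add ((not t implies r) or not not p), not (u and (p or s)).
    ((not t implies r) or not not p): β-rule — branch into (not t implies r)  //  not not p.
      branch 2.1 (add (not t implies r)):
        not (u and (p or s)): β-rule — branch into not u  //  not (p or s).
          branch 2.1.1 (add not u):
            (not t implies r): β-rule — branch into not not t  //  r.
              branch 2.1.1.1 (add not not t):
                ○ open, literals {q=true, s=false, t=true, u=false}.
              branch 2.1.1.2 (add r):
                ○ open, literals {q=true, r=true, s=false, u=false}.
          branch 2.1.2 (add not (p or s)):
            not (p or s): α-rule — add not p, not s.
            (not t implies r): β-rule — branch into not not t  //  r.
              branch 2.1.2.1 (add not not t):
                ○ open, literals {p=false, q=true, s=false, t=true}.
              branch 2.1.2.2 (add r):
                ○ open, literals {p=false, q=true, r=true, s=false}.
      branch 2.2 (add not not p):
        not not p: drop double negation, giving p.
        not (u and (p or s)): β-rule — branch into not u  //  not (p or s).
          branch 2.2.1 (add not u):
            ○ open, literals {p=true, q=true, s=false, u=false}.
          branch 2.2.2 (add not (p or s)):
            not (p or s): α-rule — add not p, not s.
            × closes — contains both p and not p.
1 branch closed, 11 open.
Each open branch fixes some atoms; the unmentioned ones are free. Counting distinct full assignments: branch {p=false, q=false, r=false, t=false} (u, s) contributes 4 new; branch {p=true, q=false, u=true} (r, s, t) contributes 8 new; branch {q=false, s=true, u=true} (p, r, t) contributes 3 new; branch {p=false, r=false, s=true, t=false} (u, q) contributes 2 new; branch {p=true, s=true, u=true} (r, q, t) contributes 4 new; branch {s=true, u=true} (p, r, q, t) contributes 3 new; branch {q=true, s=false, t=true, u=false} (p, r) contributes 4 new; branch {q=true, r=true, s=false, u=false} (p, t) contributes 2 new; branch {p=false, q=true, s=false, t=true} (u, r) contributes 2 new; branch {p=false, q=true, r=true, s=false} (u, t) contributes 1 new; branch {p=true, q=true, s=false, u=false} (r, t) contributes 1 new. Total: 34.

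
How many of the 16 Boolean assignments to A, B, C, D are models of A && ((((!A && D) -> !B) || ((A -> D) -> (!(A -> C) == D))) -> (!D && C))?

2

Initial set: {(A && ((((!A && D) -> !B) || ((A -> D) -> (!(A -> C) == D))) -> (!D && C)))}.
(A && ((((!A && D) -> !B) || ((A -> D) -> (!(A -> C) == D))) -> (!D && C))): α-rule — add A, ((((!A && D) -> !B) || ((A -> D) -> (!(A -> C) == D))) -> (!D && C)).
((((!A && D) -> !B) || ((A -> D) -> (!(A -> C) == D))) -> (!D && C)): β-rule — branch into !(((!A && D) -> !B) || ((A -> D) -> (!(A -> C) == D)))  //  (!D && C).
  branch 1 (add !(((!A && D) -> !B) || ((A -> D) -> (!(A -> C) == D)))):
    !(((!A && D) -> !B) || ((A -> D) -> (!(A -> C) == D))): α-rule — add !((!A && D) -> !B), !((A -> D) -> (!(A -> C) == D)).
    !((!A && D) -> !B): α-rule — add (!A && D), !!B.
    !((A -> D) -> (!(A -> C) == D)): α-rule — add (A -> D), !(!(A -> C) == D).
    (!A && D): α-rule — add !A, D.
    × closes — contains both A and !A.
  branch 2 (add (!D && C)):
    (!D && C): α-rule — add !D, C.
    ○ open, literals {A=1, C=1, D=0}.
1 branch closed, 1 open.
Each open branch fixes some atoms; the unmentioned ones are free. Counting distinct full assignments: branch {A=1, C=1, D=0} (B) contributes 2 new. Total: 2.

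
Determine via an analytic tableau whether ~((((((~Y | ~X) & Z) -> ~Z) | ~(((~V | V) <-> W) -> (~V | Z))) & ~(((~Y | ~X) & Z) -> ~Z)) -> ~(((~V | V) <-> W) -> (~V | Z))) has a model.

Initial set: {~((((((~Y | ~X) & Z) -> ~Z) | ~(((~V | V) <-> W) -> (~V | Z))) & ~(((~Y | ~X) & Z) -> ~Z)) -> ~(((~V | V) <-> W) -> (~V | Z)))}.
~((((((~Y | ~X) & Z) -> ~Z) | ~(((~V | V) <-> W) -> (~V | Z))) & ~(((~Y | ~X) & Z) -> ~Z)) -> ~(((~V | V) <-> W) -> (~V | Z))): α-rule — add (((((~Y | ~X) & Z) -> ~Z) | ~(((~V | V) <-> W) -> (~V | Z))) & ~(((~Y | ~X) & Z) -> ~Z)), ~~(((~V | V) <-> W) -> (~V | Z)).
(((((~Y | ~X) & Z) -> ~Z) | ~(((~V | V) <-> W) -> (~V | Z))) & ~(((~Y | ~X) & Z) -> ~Z)): α-rule — add ((((~Y | ~X) & Z) -> ~Z) | ~(((~V | V) <-> W) -> (~V | Z))), ~(((~Y | ~X) & Z) -> ~Z).
~(((~Y | ~X) & Z) -> ~Z): α-rule — add ((~Y | ~X) & Z), ~~Z.
((~Y | ~X) & Z): α-rule — add (~Y | ~X), Z.
~~(((~V | V) <-> W) -> (~V | Z)): β-rule — branch into ~((~V | V) <-> W)  //  (~V | Z).
  branch 1 (add ~((~V | V) <-> W)):
    ((((~Y | ~X) & Z) -> ~Z) | ~(((~V | V) <-> W) -> (~V | Z))): β-rule — branch into (((~Y | ~X) & Z) -> ~Z)  //  ~(((~V | V) <-> W) -> (~V | Z)).
      branch 1.1 (add (((~Y | ~X) & Z) -> ~Z)):
        (~Y | ~X): β-rule — branch into ~Y  //  ~X.
          branch 1.1.1 (add ~Y):
            ~((~V | V) <-> W): β-rule — branch into (~V | V), ~W  //  ~(~V | V), W.
              branch 1.1.1.1 (add (~V | V), ~W):
                (((~Y | ~X) & Z) -> ~Z): β-rule — branch into ~((~Y | ~X) & Z)  //  ~Z.
                  branch 1.1.1.1.1 (add ~((~Y | ~X) & Z)):
                    (~V | V): β-rule — branch into ~V  //  V.
                      branch 1.1.1.1.1.1 (add ~V):
                        ~((~Y | ~X) & Z): β-rule — branch into ~(~Y | ~X)  //  ~Z.
                          branch 1.1.1.1.1.1.1 (add ~(~Y | ~X)):
                            ~(~Y | ~X): α-rule — add ~~Y, ~~X.
                            × closes — contains both Y and ~Y.
                          branch 1.1.1.1.1.1.2 (add ~Z):
                            × closes — contains both Z and ~Z.
                      branch 1.1.1.1.1.2 (add V):
                        ~((~Y | ~X) & Z): β-rule — branch into ~(~Y | ~X)  //  ~Z.
                          branch 1.1.1.1.1.2.1 (add ~(~Y | ~X)):
                            ~(~Y | ~X): α-rule — add ~~Y, ~~X.
                            × closes — contains both Y and ~Y.
                          branch 1.1.1.1.1.2.2 (add ~Z):
                            × closes — contains both Z and ~Z.
                  branch 1.1.1.1.2 (add ~Z):
                    × closes — contains both Z and ~Z.
              branch 1.1.1.2 (add ~(~V | V), W):
                ~(~V | V): α-rule — add ~~V, ~V.
                × closes — contains both V and ~V.
          branch 1.1.2 (add ~X):
            ~((~V | V) <-> W): β-rule — branch into (~V | V), ~W  //  ~(~V | V), W.
              branch 1.1.2.1 (add (~V | V), ~W):
                (((~Y | ~X) & Z) -> ~Z): β-rule — branch into ~((~Y | ~X) & Z)  //  ~Z.
                  branch 1.1.2.1.1 (add ~((~Y | ~X) & Z)):
                    (~V | V): β-rule — branch into ~V  //  V.
                      branch 1.1.2.1.1.1 (add ~V):
                        ~((~Y | ~X) & Z): β-rule — branch into ~(~Y | ~X)  //  ~Z.
                          branch 1.1.2.1.1.1.1 (add ~(~Y | ~X)):
                            ~(~Y | ~X): α-rule — add ~~Y, ~~X.
                            × closes — contains both X and ~X.
                          branch 1.1.2.1.1.1.2 (add ~Z):
                            × closes — contains both Z and ~Z.
                      branch 1.1.2.1.1.2 (add V):
                        ~((~Y | ~X) & Z): β-rule — branch into ~(~Y | ~X)  //  ~Z.
                          branch 1.1.2.1.1.2.1 (add ~(~Y | ~X)):
                            ~(~Y | ~X): α-rule — add ~~Y, ~~X.
                            × closes — contains both X and ~X.
                          branch 1.1.2.1.1.2.2 (add ~Z):
                            × closes — contains both Z and ~Z.
                  branch 1.1.2.1.2 (add ~Z):
                    × closes — contains both Z and ~Z.
              branch 1.1.2.2 (add ~(~V | V), W):
                ~(~V | V): α-rule — add ~~V, ~V.
                × closes — contains both V and ~V.
      branch 1.2 (add ~(((~V | V) <-> W) -> (~V | Z))):
        ~(((~V | V) <-> W) -> (~V | Z)): α-rule — add ((~V | V) <-> W), ~(~V | Z).
        ~(~V | Z): α-rule — add ~~V, ~Z.
        × closes — contains both Z and ~Z.
  branch 2 (add (~V | Z)):
    ((((~Y | ~X) & Z) -> ~Z) | ~(((~V | V) <-> W) -> (~V | Z))): β-rule — branch into (((~Y | ~X) & Z) -> ~Z)  //  ~(((~V | V) <-> W) -> (~V | Z)).
      branch 2.1 (add (((~Y | ~X) & Z) -> ~Z)):
        (~Y | ~X): β-rule — branch into ~Y  //  ~X.
          branch 2.1.1 (add ~Y):
            (~V | Z): β-rule — branch into ~V  //  Z.
              branch 2.1.1.1 (add ~V):
                (((~Y | ~X) & Z) -> ~Z): β-rule — branch into ~((~Y | ~X) & Z)  //  ~Z.
                  branch 2.1.1.1.1 (add ~((~Y | ~X) & Z)):
                    ~((~Y | ~X) & Z): β-rule — branch into ~(~Y | ~X)  //  ~Z.
                      branch 2.1.1.1.1.1 (add ~(~Y | ~X)):
                        ~(~Y | ~X): α-rule — add ~~Y, ~~X.
                        × closes — contains both Y and ~Y.
                      branch 2.1.1.1.1.2 (add ~Z):
                        × closes — contains both Z and ~Z.
                  branch 2.1.1.1.2 (add ~Z):
                    × closes — contains both Z and ~Z.
              branch 2.1.1.2 (add Z):
                (((~Y | ~X) & Z) -> ~Z): β-rule — branch into ~((~Y | ~X) & Z)  //  ~Z.
                  branch 2.1.1.2.1 (add ~((~Y | ~X) & Z)):
                    ~((~Y | ~X) & Z): β-rule — branch into ~(~Y | ~X)  //  ~Z.
                      branch 2.1.1.2.1.1 (add ~(~Y | ~X)):
                        ~(~Y | ~X): α-rule — add ~~Y, ~~X.
                        × closes — contains both Y and ~Y.
                      branch 2.1.1.2.1.2 (add ~Z):
                        × closes — contains both Z and ~Z.
                  branch 2.1.1.2.2 (add ~Z):
                    × closes — contains both Z and ~Z.
          branch 2.1.2 (add ~X):
            (~V | Z): β-rule — branch into ~V  //  Z.
              branch 2.1.2.1 (add ~V):
                (((~Y | ~X) & Z) -> ~Z): β-rule — branch into ~((~Y | ~X) & Z)  //  ~Z.
                  branch 2.1.2.1.1 (add ~((~Y | ~X) & Z)):
                    ~((~Y | ~X) & Z): β-rule — branch into ~(~Y | ~X)  //  ~Z.
                      branch 2.1.2.1.1.1 (add ~(~Y | ~X)):
                        ~(~Y | ~X): α-rule — add ~~Y, ~~X.
                        × closes — contains both X and ~X.
                      branch 2.1.2.1.1.2 (add ~Z):
                        × closes — contains both Z and ~Z.
                  branch 2.1.2.1.2 (add ~Z):
                    × closes — contains both Z and ~Z.
              branch 2.1.2.2 (add Z):
                (((~Y | ~X) & Z) -> ~Z): β-rule — branch into ~((~Y | ~X) & Z)  //  ~Z.
                  branch 2.1.2.2.1 (add ~((~Y | ~X) & Z)):
                    ~((~Y | ~X) & Z): β-rule — branch into ~(~Y | ~X)  //  ~Z.
                      branch 2.1.2.2.1.1 (add ~(~Y | ~X)):
                        ~(~Y | ~X): α-rule — add ~~Y, ~~X.
                        × closes — contains both X and ~X.
                      branch 2.1.2.2.1.2 (add ~Z):
                        × closes — contains both Z and ~Z.
                  branch 2.1.2.2.2 (add ~Z):
                    × closes — contains both Z and ~Z.
      branch 2.2 (add ~(((~V | V) <-> W) -> (~V | Z))):
        ~(((~V | V) <-> W) -> (~V | Z)): α-rule — add ((~V | V) <-> W), ~(~V | Z).
        ~(~V | Z): α-rule — add ~~V, ~Z.
        × closes — contains both Z and ~Z.
All 26 branches close.
Every branch closed; the formula is unsatisfiable.

Unsatisfiable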